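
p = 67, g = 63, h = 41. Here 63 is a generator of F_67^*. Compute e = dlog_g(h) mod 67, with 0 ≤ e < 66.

43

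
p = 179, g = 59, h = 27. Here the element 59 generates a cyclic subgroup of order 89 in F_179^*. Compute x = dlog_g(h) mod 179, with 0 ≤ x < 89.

Baby-step giant-step with m = ceil(sqrt(89)) = 10.
Baby table (59^j mod 179 for j=0..9):
  0:1  1:59  2:80  3:66  4:135  5:89  6:60  7:139
  8:146  9:22
Giant step factor: 59^(-10) ≡ 4 (mod 179).
Scan 27·4^i mod 179 for i = 0, 1, …:
  i=0: 27   i=1: 108   i=2: 74   i=3: 117
  i=4: 110   i=5: 82   i=6: 149   i=7: 59
Match at i=7, j=1: x = 7·10 + 1 = 71.

71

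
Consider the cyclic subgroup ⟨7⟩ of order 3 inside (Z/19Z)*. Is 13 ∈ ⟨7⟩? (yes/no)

⟨7⟩ has order 3; its elements mod 19 are {1, 7, 11}.
13 is not in this set.

no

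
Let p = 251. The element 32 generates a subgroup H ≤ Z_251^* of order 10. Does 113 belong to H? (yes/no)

yes

⟨32⟩ has order 10; its elements mod 251 are {1, 20, 32, 102, 113, 138, 149, 219, 231, 250}.
113 is in this set.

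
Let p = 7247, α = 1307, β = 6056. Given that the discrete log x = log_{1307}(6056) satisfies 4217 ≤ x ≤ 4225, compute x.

Compute 1307^4217 mod 7247 = 4278, then multiply by 1307 repeatedly:
  1307^4217=4278  1307^4218=3909  1307^4219=7175  1307^4220=107  1307^4221=2156
  1307^4222=6056
Found 6056 at exponent 4222.

4222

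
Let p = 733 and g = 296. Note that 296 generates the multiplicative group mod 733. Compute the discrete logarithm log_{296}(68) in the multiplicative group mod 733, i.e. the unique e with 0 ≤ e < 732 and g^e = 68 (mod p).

Baby-step giant-step with m = ceil(sqrt(732)) = 28.
Baby table (296^j mod 733 for j=0..27):
  0:1  1:296  2:389  3:63  4:323  5:318  6:304  7:558
  8:243  9:94  10:703  11:649  12:58  13:309  14:572  15:722
  16:409  17:119  18:40  19:112  20:167  21:321  22:459  23:259
  24:432  25:330  26:191  27:95
Giant step factor: 296^(-28) ≡ 609 (mod 733).
Scan 68·609^i mod 733 for i = 0, 1, …:
  i=0: 68   i=1: 364   i=2: 310   i=3: 409
Match at i=3, j=16: e = 3·28 + 16 = 100.

100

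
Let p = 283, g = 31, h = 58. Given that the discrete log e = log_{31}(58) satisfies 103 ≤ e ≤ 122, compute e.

105

Compute 31^103 mod 283 = 46, then multiply by 31 repeatedly:
  31^103=46  31^104=11  31^105=58
Found 58 at exponent 105.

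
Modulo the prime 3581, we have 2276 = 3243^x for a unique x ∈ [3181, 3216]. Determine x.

Compute 3243^3181 mod 3581 = 3280, then multiply by 3243 repeatedly:
  3243^3181=3280  3243^3182=1470  3243^3183=899  3243^3184=523  3243^3185=2276
Found 2276 at exponent 3185.

3185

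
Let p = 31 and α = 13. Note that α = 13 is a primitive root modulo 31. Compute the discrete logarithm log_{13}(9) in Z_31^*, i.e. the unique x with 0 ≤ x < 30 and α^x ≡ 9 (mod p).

22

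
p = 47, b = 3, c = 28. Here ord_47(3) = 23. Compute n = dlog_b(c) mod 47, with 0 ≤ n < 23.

8

Successive powers of 3 modulo 47:
  3^0=1  3^1=3  3^2=9  3^3=27  3^4=34  3^5=8
  3^6=24  3^7=25  3^8=28
So 3^8 ≡ 28 (mod 47), giving n = 8.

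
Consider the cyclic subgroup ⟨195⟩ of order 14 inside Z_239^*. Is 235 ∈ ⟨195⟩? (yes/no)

⟨195⟩ has order 14; its elements mod 239 are {1, 10, 24, 38, 44, 98, 100, 139, 141, 195, 201, 215, 229, 238}.
235 is not in this set.

no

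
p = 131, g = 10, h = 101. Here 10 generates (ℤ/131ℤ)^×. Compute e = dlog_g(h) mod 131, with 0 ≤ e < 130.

62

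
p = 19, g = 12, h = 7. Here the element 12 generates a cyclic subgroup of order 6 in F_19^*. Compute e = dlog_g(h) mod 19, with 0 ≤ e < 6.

Successive powers of 12 modulo 19:
  12^0=1  12^1=12  12^2=11  12^3=18  12^4=7
So 12^4 ≡ 7 (mod 19), giving e = 4.

4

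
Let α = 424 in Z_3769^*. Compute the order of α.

The order of 424 must divide p − 1 = 3768 = 2^3 · 3 · 157.
Divisors: 1, 2, 3, 4, 6, 8, 12, 24, 157, 314, 471, 628, 942, 1256, 1884, 3768.
Check each in increasing order: 424^1 ≡ 424;  424^2 ≡ 2633;  424^3 ≡ 768;  424^4 ≡ 1498;  424^6 ≡ 1860;  424^8 ≡ 1449;  424^12 ≡ 3427;  424^24 ≡ 125;  424^157 ≡ 464;  424^314 ≡ 463;  424^471 ≡ 3768;  424^628 ≡ 3305;  424^942 ≡ 1.
Smallest exponent giving 1 is 942.

942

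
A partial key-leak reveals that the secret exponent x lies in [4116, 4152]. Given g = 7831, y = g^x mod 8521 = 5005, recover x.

4118

Compute 7831^4116 mod 8521 = 7669, then multiply by 7831 repeatedly:
  7831^4116=7669  7831^4117=8452  7831^4118=5005
Found 5005 at exponent 4118.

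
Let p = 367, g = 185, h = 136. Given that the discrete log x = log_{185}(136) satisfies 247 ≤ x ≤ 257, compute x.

Compute 185^247 mod 367 = 267, then multiply by 185 repeatedly:
  185^247=267  185^248=217  185^249=142  185^250=213  185^251=136
Found 136 at exponent 251.

251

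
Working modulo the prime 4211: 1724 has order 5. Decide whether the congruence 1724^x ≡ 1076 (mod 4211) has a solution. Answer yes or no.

no

1076 ∈ ⟨1724⟩ iff 1076^5 ≡ 1 (mod 4211), since |⟨1724⟩| = 5.
1076^5 mod 4211 = 2414.
Since 2414 ≠ 1, 1076 does not lie in the subgroup.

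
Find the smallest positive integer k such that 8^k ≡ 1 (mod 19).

The order of 8 must divide p − 1 = 18 = 2 · 3^2.
Divisors: 1, 2, 3, 6, 9, 18.
Check each in increasing order: 8^1 ≡ 8;  8^2 ≡ 7;  8^3 ≡ 18;  8^6 ≡ 1.
Smallest exponent giving 1 is 6.

6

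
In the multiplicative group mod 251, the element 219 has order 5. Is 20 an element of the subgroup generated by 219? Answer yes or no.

20 ∈ ⟨219⟩ iff 20^5 ≡ 1 (mod 251), since |⟨219⟩| = 5.
20^5 mod 251 = 1.
Since 1 = 1, 20 lies in the subgroup.

yes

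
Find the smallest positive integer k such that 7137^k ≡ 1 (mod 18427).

18426

The order of 7137 must divide p − 1 = 18426 = 2 · 3 · 37 · 83.
Divisors: 1, 2, 3, 6, 37, 74, 83, 111, 166, 222, 249, 498, 3071, 6142, 9213, 18426.
Check each in increasing order: 7137^1 ≡ 7137;  7137^2 ≡ 4541;  7137^3 ≡ 14451;  7137^6 ≡ 16637;  7137^37 ≡ 1483;  7137^74 ≡ 6476;  7137^83 ≡ 6954;  7137^111 ≡ 3441;  7137^166 ≡ 5668;  7137^222 ≡ 10347;  7137^249 ≡ 18346;  7137^498 ≡ 6561;  7137^3071 ≡ 1566;  7137^6142 ≡ 1565;  7137^9213 ≡ 18426;  7137^18426 ≡ 1.
Smallest exponent giving 1 is 18426.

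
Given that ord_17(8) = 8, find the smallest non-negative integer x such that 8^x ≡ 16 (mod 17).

4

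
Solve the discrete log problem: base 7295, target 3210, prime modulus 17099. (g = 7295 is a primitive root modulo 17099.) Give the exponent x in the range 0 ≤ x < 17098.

13574

Baby-step giant-step with m = ceil(sqrt(17098)) = 131.
Baby table (7295^j mod 17099 for j=0..130):
  0:1  1:7295  2:4937  3:4921  4:7894  5:14397  6:4057  7:14545
  8:6480  9:9964  10:16630  11:15544  12:10011  13:416  14:8197  15:1912
  16:12355  17:896  18:4502  19:12010  20:14773  21:11137  22:7066  23:10084
  24:2882  25:9519  26:2066  27:7251  28:8838  29:9980  30:13657  31:9041
  32:3252  33:7027  34:16262  35:15527  36:5689  37:1982  38:10035  39:4506
  40:6992  41:323  42:13722  43:4444  44:16375  45:2011  46:16402  47:10887
  48:12909  49:6962  50:3760  51:2404  52:10705  53:1842  54:14675  55:14385
  56:2012  57:6598  58:15824  59:731  60:14856  61:1058  62:6461  63:8151
  64:8322  65:7540  66:13916  67:457  68:16609  69:16240  70:8928  71:16768
  72:13413  73:7357  74:12653  75:3233  76:5214  77:7954  78:7523  79:9594
  80:2023  81:1348  82:1735  83:3565  84:16195  85:5534  86:16890  87:14255
  88:11206  89:14550  90:8757  91:451  92:7037  93:3717  94:13600  95:3602
  96:12526  97:114  98:10878  99:15650  100:13826  101:10768  102:16853  103:825
  104:16626  105:3463  106:7362  107:14930  108:10819  109:12720  110:13226  111:11112
  112:12780  113:6352  114:16649  115:258  116:1220  117:8420  118:4292  119:1871
  120:3943  121:3667  122:7929  123:13237  124:5862  125:15790  126:9186  127:889
  128:4734  129:11649  130:14524
Giant step factor: 7295^(-131) ≡ 10725 (mod 17099).
Scan 3210·10725^i mod 17099 for i = 0, 1, …:
  i=0: 3210   i=1: 6963   i=2: 6842   i=3: 8641
  i=4: 15244   i=5: 8361   i=6: 4569   i=7: 13890
  i=8: 3762   i=9: 10909     …   i=102: 12313
  i=103: 1348
Match at i=103, j=81: x = 103·131 + 81 = 13574.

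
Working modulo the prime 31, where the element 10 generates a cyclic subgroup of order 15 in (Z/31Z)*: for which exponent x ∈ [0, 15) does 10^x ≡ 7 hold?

2

Successive powers of 10 modulo 31:
  10^0=1  10^1=10  10^2=7
So 10^2 ≡ 7 (mod 31), giving x = 2.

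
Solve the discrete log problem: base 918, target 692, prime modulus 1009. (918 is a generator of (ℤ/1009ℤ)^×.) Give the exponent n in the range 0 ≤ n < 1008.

370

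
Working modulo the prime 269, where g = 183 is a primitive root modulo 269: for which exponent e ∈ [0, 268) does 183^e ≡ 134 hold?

165

Baby-step giant-step with m = ceil(sqrt(268)) = 17.
Baby table (183^j mod 269 for j=0..16):
  0:1  1:183  2:133  3:129  4:204  5:210  6:232  7:223
  8:190  9:69  10:253  11:31  12:24  13:88  14:233  15:137
  16:54
Giant step factor: 183^(-17) ≡ 197 (mod 269).
Scan 134·197^i mod 269 for i = 0, 1, …:
  i=0: 134   i=1: 36   i=2: 98   i=3: 207
  i=4: 160   i=5: 47   i=6: 113   i=7: 203
  i=8: 179   i=9: 24
Match at i=9, j=12: e = 9·17 + 12 = 165.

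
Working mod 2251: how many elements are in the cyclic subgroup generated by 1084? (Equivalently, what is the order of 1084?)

2250

The order of 1084 must divide p − 1 = 2250 = 2 · 3^2 · 5^3.
Divisors: 1, 2, 3, 5, 6, 9, 10, 15, 18, 25, 30, 45, 50, 75, 90, 125, 150, 225, 250, 375, 450, 750, 1125, 2250.
Check each in increasing order: 1084^1 ≡ 1084;  1084^2 ≡ 34;  1084^3 ≡ 840;  1084^5 ≡ 1548;  1084^6 ≡ 1037;  1084^9 ≡ 2194;  1084^10 ≡ 1240;  1084^15 ≡ 1668;  1084^18 ≡ 998;  1084^25 ≡ 1902;  1084^30 ≡ 2239;  1084^45 ≡ 243;  1084^50 ≡ 247;  1084^75 ≡ 1586;  1084^90 ≡ 523;  1084^125 ≡ 68;  1084^150 ≡ 1029;  1084^225 ≡ 19;  1084^250 ≡ 122;  1084^375 ≡ 1543;  1084^450 ≡ 361;  1084^750 ≡ 1542;  1084^1125 ≡ 2250;  1084^2250 ≡ 1.
Smallest exponent giving 1 is 2250.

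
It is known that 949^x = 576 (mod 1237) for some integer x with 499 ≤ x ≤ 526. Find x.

506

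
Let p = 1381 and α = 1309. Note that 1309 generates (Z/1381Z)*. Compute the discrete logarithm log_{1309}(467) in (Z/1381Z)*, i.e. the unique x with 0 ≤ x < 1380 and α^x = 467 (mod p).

784

Baby-step giant-step with m = ceil(sqrt(1380)) = 38.
Baby table (1309^j mod 1381 for j=0..37):
  0:1  1:1309  2:1041  3:1003  4:977  5:87  6:641  7:802
  8:258  9:758  10:664  11:527  12:724  13:350  14:1039  15:1147
  16:276  17:843  18:68  19:628  20:357  21:535  22:148  23:392
  24:777  25:677  26:972  27:447  28:960  29:1311  30:897  31:323
  32:221  33:660  34:815  35:703  36:481  37:1274
Giant step factor: 1309^(-38) ≡ 1241 (mod 1381).
Scan 467·1241^i mod 1381 for i = 0, 1, …:
  i=0: 467   i=1: 908   i=2: 1313   i=3: 1234
  i=4: 1246   i=5: 947   i=6: 1377   i=7: 560
  i=8: 317   i=9: 1193     …   i=19: 754
  i=20: 777
Match at i=20, j=24: x = 20·38 + 24 = 784.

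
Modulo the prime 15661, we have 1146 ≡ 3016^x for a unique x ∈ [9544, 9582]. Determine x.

Compute 3016^9544 mod 15661 = 12826, then multiply by 3016 repeatedly:
  3016^9544=12826  3016^9545=546  3016^9546=2331  3016^9547=14168  3016^9548=7480
  3016^9549=7840  3016^9550=12991  3016^9551=12695  3016^9552=12636  3016^9553=6963
  3016^9554=14668  3016^9555=12024  3016^9556=9169  3016^9557=12039  3016^9558=7426
  3016^9559=1586  3016^9560=6771  3016^9561=15053  3016^9562=14270  3016^9563=1892
  3016^9564=5668  3016^9565=8537  3016^9566=908  3016^9567=13514  3016^9568=8302
  3016^9569=12554  3016^9570=10227  3016^9571=8123  3016^9572=5164  3016^9573=7590
  3016^9574=10719  3016^9575=4200  3016^9576=13112  3016^9577=1767  3016^9578=4532
  3016^9579=12120  3016^9580=1146
Found 1146 at exponent 9580.

9580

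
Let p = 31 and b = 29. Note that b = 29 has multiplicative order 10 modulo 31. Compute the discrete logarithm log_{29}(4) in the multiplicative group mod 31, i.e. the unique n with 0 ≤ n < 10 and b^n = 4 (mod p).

2

Successive powers of 29 modulo 31:
  29^0=1  29^1=29  29^2=4
So 29^2 ≡ 4 (mod 31), giving n = 2.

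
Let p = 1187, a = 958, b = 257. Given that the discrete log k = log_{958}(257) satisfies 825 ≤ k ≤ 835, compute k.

Compute 958^825 mod 1187 = 652, then multiply by 958 repeatedly:
  958^825=652  958^826=254  958^827=1184  958^828=687  958^829=548
  958^830=330  958^831=398  958^832=257
Found 257 at exponent 832.

832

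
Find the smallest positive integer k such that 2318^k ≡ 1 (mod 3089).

The order of 2318 must divide p − 1 = 3088 = 2^4 · 193.
Divisors: 1, 2, 4, 8, 16, 193, 386, 772, 1544, 3088.
Check each in increasing order: 2318^1 ≡ 2318;  2318^2 ≡ 1353;  2318^4 ≡ 1921;  2318^8 ≡ 1975;  2318^16 ≡ 2307;  2318^193 ≡ 826;  2318^386 ≡ 2696;  2318^772 ≡ 3088;  2318^1544 ≡ 1.
Smallest exponent giving 1 is 1544.

1544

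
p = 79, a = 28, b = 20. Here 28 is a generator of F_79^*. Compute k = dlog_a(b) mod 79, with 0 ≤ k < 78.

Baby-step giant-step with m = ceil(sqrt(78)) = 9.
Baby table (28^j mod 79 for j=0..8):
  0:1  1:28  2:73  3:69  4:36  5:60  6:21  7:35
  8:32
Giant step factor: 28^(-9) ≡ 41 (mod 79).
Scan 20·41^i mod 79 for i = 0, 1, …:
  i=0: 20   i=1: 30   i=2: 45   i=3: 28
Match at i=3, j=1: k = 3·9 + 1 = 28.

28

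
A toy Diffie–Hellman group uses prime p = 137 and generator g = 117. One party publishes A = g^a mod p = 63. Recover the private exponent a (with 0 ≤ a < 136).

52

Baby-step giant-step with m = ceil(sqrt(136)) = 12.
Baby table (117^j mod 137 for j=0..11):
  0:1  1:117  2:126  3:83  4:121  5:46  6:39  7:42
  8:119  9:86  10:61  11:13
Giant step factor: 117^(-12) ≡ 49 (mod 137).
Scan 63·49^i mod 137 for i = 0, 1, …:
  i=0: 63   i=1: 73   i=2: 15   i=3: 50
  i=4: 121
Match at i=4, j=4: a = 4·12 + 4 = 52.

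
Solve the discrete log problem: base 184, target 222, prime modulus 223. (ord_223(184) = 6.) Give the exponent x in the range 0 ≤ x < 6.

Successive powers of 184 modulo 223:
  184^0=1  184^1=184  184^2=183  184^3=222
So 184^3 ≡ 222 (mod 223), giving x = 3.

3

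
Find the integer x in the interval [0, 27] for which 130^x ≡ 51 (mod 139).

22

Compute 130^0 mod 139 = 1, then multiply by 130 repeatedly:
  130^0=1  130^1=130  130^2=81  130^3=105  130^4=28
  130^5=26  130^6=44  130^7=21  130^8=89  130^9=33
  130^10=120  130^11=32  130^12=129  130^13=90  130^14=24
  130^15=62  130^16=137  130^17=18  130^18=116  130^19=68
  130^20=83  130^21=87  130^22=51
Found 51 at exponent 22.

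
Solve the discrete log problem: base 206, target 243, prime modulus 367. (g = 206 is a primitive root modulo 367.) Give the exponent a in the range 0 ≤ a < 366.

3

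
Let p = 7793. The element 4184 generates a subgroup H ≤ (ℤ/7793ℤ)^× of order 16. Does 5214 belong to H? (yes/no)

no

5214 ∈ ⟨4184⟩ iff 5214^16 ≡ 1 (mod 7793), since |⟨4184⟩| = 16.
5214^16 mod 7793 = 5415.
Since 5415 ≠ 1, 5214 does not lie in the subgroup.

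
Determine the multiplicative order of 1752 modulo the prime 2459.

2458

The order of 1752 must divide p − 1 = 2458 = 2 · 1229.
Divisors: 1, 2, 1229, 2458.
Check each in increasing order: 1752^1 ≡ 1752;  1752^2 ≡ 672;  1752^1229 ≡ 2458;  1752^2458 ≡ 1.
Smallest exponent giving 1 is 2458.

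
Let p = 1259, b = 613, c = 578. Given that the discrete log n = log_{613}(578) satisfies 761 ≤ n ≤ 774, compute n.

Compute 613^761 mod 1259 = 411, then multiply by 613 repeatedly:
  613^761=411  613^762=143  613^763=788  613^764=847  613^765=503
  613^766=1143  613^767=655  613^768=1153  613^769=490  613^770=728
  613^771=578
Found 578 at exponent 771.

771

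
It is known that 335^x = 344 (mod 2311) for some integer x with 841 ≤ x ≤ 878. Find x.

862

Compute 335^841 mod 2311 = 2021, then multiply by 335 repeatedly:
  335^841=2021  335^842=2223  335^843=563  335^844=1414  335^845=2246
  335^846=1335  335^847=1202  335^848=556  335^849=1380  335^850=100
  335^851=1146  335^852=284  335^853=389  335^854=899  335^855=735
  335^856=1259  335^857=1163  335^858=1357  335^859=1639  335^860=1358
  335^861=1974  335^862=344
Found 344 at exponent 862.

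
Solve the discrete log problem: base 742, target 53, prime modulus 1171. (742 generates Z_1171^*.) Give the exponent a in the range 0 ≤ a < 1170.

963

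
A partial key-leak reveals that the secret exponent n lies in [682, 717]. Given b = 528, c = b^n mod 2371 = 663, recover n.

690

Compute 528^682 mod 2371 = 283, then multiply by 528 repeatedly:
  528^682=283  528^683=51  528^684=847  528^685=1468  528^686=2158
  528^687=1344  528^688=703  528^689=1308  528^690=663
Found 663 at exponent 690.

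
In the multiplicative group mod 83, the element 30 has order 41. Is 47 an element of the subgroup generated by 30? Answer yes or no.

47 ∈ ⟨30⟩ iff 47^41 ≡ 1 (mod 83), since |⟨30⟩| = 41.
47^41 mod 83 = 82.
Since 82 ≠ 1, 47 does not lie in the subgroup.

no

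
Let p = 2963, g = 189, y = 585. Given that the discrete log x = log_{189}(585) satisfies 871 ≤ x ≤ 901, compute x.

881

Compute 189^871 mod 2963 = 1230, then multiply by 189 repeatedly:
  189^871=1230  189^872=1356  189^873=1466  189^874=1515  189^875=1887
  189^876=1083  189^877=240  189^878=915  189^879=1081  189^880=2825
  189^881=585
Found 585 at exponent 881.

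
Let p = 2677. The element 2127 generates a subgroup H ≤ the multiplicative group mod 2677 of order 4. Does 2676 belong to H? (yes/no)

⟨2127⟩ has order 4; its elements mod 2677 are {1, 550, 2127, 2676}.
2676 is in this set.

yes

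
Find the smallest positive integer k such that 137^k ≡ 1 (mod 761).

380

The order of 137 must divide p − 1 = 760 = 2^3 · 5 · 19.
Divisors: 1, 2, 4, 5, 8, 10, 19, 20, 38, 40, 76, 95, 152, 190, 380, 760.
Check each in increasing order: 137^1 ≡ 137;  137^2 ≡ 505;  137^4 ≡ 90;  137^5 ≡ 154;  137^8 ≡ 490;  137^10 ≡ 125;  137^19 ≡ 464;  137^20 ≡ 405;  137^38 ≡ 694;  137^40 ≡ 410;  137^76 ≡ 684;  137^95 ≡ 39;  137^152 ≡ 602;  137^190 ≡ 760;  137^380 ≡ 1.
Smallest exponent giving 1 is 380.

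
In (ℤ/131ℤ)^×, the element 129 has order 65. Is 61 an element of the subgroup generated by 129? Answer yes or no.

yes

61 ∈ ⟨129⟩ iff 61^65 ≡ 1 (mod 131), since |⟨129⟩| = 65.
61^65 mod 131 = 1.
Since 1 = 1, 61 lies in the subgroup.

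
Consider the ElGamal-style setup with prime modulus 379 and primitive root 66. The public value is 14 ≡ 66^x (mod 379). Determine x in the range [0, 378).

Baby-step giant-step with m = ceil(sqrt(378)) = 20.
Baby table (66^j mod 379 for j=0..19):
  0:1  1:66  2:187  3:214  4:101  5:223  6:316  7:11
  8:347  9:162  10:80  11:353  12:179  13:65  14:121  15:27
  16:266  17:122  18:93  19:74
Giant step factor: 66^(-20) ≡ 141 (mod 379).
Scan 14·141^i mod 379 for i = 0, 1, …:
  i=0: 14   i=1: 79   i=2: 148   i=3: 23
  i=4: 211   i=5: 189   i=6: 119   i=7: 103
  i=8: 121
Match at i=8, j=14: x = 8·20 + 14 = 174.

174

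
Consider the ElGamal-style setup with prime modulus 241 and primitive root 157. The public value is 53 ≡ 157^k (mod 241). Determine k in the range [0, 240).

178

Baby-step giant-step with m = ceil(sqrt(240)) = 16.
Baby table (157^j mod 241 for j=0..15):
  0:1  1:157  2:67  3:156  4:151  5:89  6:236  7:179
  8:147  9:184  10:209  11:37  12:25  13:69  14:229  15:44
Giant step factor: 157^(-16) ≡ 119 (mod 241).
Scan 53·119^i mod 241 for i = 0, 1, …:
  i=0: 53   i=1: 41   i=2: 59   i=3: 32
  i=4: 193   i=5: 72   i=6: 133   i=7: 162
  i=8: 239   i=9: 3   i=10: 116   i=11: 67
Match at i=11, j=2: k = 11·16 + 2 = 178.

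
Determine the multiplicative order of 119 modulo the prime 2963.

1481

The order of 119 must divide p − 1 = 2962 = 2 · 1481.
Divisors: 1, 2, 1481, 2962.
Check each in increasing order: 119^1 ≡ 119;  119^2 ≡ 2309;  119^1481 ≡ 1.
Smallest exponent giving 1 is 1481.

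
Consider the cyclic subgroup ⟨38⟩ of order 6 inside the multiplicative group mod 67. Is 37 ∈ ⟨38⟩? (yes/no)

37 ∈ ⟨38⟩ iff 37^6 ≡ 1 (mod 67), since |⟨38⟩| = 6.
37^6 mod 67 = 1.
Since 1 = 1, 37 lies in the subgroup.

yes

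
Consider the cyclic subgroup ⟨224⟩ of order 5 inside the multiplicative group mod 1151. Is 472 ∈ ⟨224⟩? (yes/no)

no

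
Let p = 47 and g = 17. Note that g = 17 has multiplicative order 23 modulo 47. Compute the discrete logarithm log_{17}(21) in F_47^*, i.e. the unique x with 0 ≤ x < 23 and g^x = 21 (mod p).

Successive powers of 17 modulo 47:
  17^0=1  17^1=17  17^2=7  17^3=25  17^4=2  17^5=34
  17^6=14  17^7=3  17^8=4  17^9=21
So 17^9 ≡ 21 (mod 47), giving x = 9.

9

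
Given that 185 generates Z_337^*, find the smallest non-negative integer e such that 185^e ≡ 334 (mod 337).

Baby-step giant-step with m = ceil(sqrt(336)) = 19.
Baby table (185^j mod 337 for j=0..18):
  0:1  1:185  2:188  3:69  4:296  5:166  6:43  7:204
  8:333  9:271  10:259  11:61  12:164  13:10  14:165  15:195
  16:16  17:264  18:312
Giant step factor: 185^(-19) ≡ 29 (mod 337).
Scan 334·29^i mod 337 for i = 0, 1, …:
  i=0: 334   i=1: 250   i=2: 173   i=3: 299
  i=4: 246   i=5: 57   i=6: 305   i=7: 83
  i=8: 48   i=9: 44   i=10: 265   i=11: 271
Match at i=11, j=9: e = 11·19 + 9 = 218.

218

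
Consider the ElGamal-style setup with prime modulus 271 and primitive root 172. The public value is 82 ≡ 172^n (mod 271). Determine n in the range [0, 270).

94

Baby-step giant-step with m = ceil(sqrt(270)) = 17.
Baby table (172^j mod 271 for j=0..16):
  0:1  1:172  2:45  3:152  4:128  5:65  6:69  7:215
  8:124  9:190  10:160  11:149  12:154  13:201  14:155  15:102
  16:200
Giant step factor: 172^(-17) ≡ 255 (mod 271).
Scan 82·255^i mod 271 for i = 0, 1, …:
  i=0: 82   i=1: 43   i=2: 125   i=3: 168
  i=4: 22   i=5: 190
Match at i=5, j=9: n = 5·17 + 9 = 94.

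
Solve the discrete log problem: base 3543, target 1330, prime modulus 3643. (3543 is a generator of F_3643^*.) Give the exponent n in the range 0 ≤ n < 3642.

Baby-step giant-step with m = ceil(sqrt(3642)) = 61.
Baby table (3543^j mod 3643 for j=0..60):
  0:1  1:3543  2:2714  3:1825  4:3293  5:2213  6:923  7:2418
  8:2281  9:1409  10:1177  11:2519  12:3110  13:2298  14:3352  15:3599
  16:757  17:803  18:3489  19:828  20:989  21:3104  22:2898  23:1640
  24:3578  25:2857  26:2097  27:1594  28:892  29:1875  30:1936  31:3122
  32:1098  33:3133  34:3641  35:200  36:1858  37:3636  38:700  39:2860
  40:1797  41:2450  42:2724  43:825  44:1289  45:2248  46:1066  47:2690
  48:582  49:88  50:2129  51:2037  52:308  53:1987  54:1665  55:1078
  56:1490  57:363  58:130  59:1572  60:3092
Giant step factor: 3543^(-61) ≡ 2426 (mod 3643).
Scan 1330·2426^i mod 3643 for i = 0, 1, …:
  i=0: 1330   i=1: 2525   i=2: 1767   i=3: 2574
  i=4: 422   i=5: 89   i=6: 977   i=7: 2252
  i=8: 2495   i=9: 1847     …   i=22: 2328
  i=23: 1078
Match at i=23, j=55: n = 23·61 + 55 = 1458.

1458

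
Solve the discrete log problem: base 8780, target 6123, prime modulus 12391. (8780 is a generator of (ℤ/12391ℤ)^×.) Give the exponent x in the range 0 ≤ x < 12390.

Baby-step giant-step with m = ceil(sqrt(12390)) = 112.
Baby table (8780^j mod 12391 for j=0..111):
  0:1  1:8780  2:3989  3:6454  4:2077  5:8899  6:7965  7:10287
  8:1861  9:8242  10:1320  11:4015  12:11696  13:6663  14:3229  15:12
  16:6232  17:10695  18:3102  19:142  20:7660  21:8843  22:11925  23:9941
  24:12167  25:3449  26:11007  27:4051  28:5610  29:1575  30:144  31:438
  32:4430  33:51  34:1704  35:5183  36:6988  37:6799  38:7773  39:9703
  40:4215  41:8174  42:11439  43:5365  44:6509  45:1728  46:5256  47:3596
  48:612  49:8057  50:241  51:9510  52:7242  53:6539  54:4917  55:1016
  56:11351  57:967  58:2425  59:3762  60:8345  61:1117  62:5979  63:7344
  64:9947  65:2892  66:2601  67:167  68:4122  69:9440  70:12192  71:12302
  72:11604  73:4318  74:7971  75:1012  76:1013  77:9793  78:1391  79:7845
  80:9922  81:6430  82:2004  83:12291  84:1761  85:10003  86:11323  87:2947
  88:2252  89:8915  90:12144  91:12156  92:5997  93:4301  94:7403  95:7545
  96:2814  97:11657  98:11191  99:8741  100:8517  101:11966  102:10582  103:2242
  104:7852  105:9427  106:9571  107:10009  108:2048  109:2099  110:3803  111:8986
Giant step factor: 8780^(-112) ≡ 4973 (mod 12391).
Scan 6123·4973^i mod 12391 for i = 0, 1, …:
  i=0: 6123   i=1: 4992   i=2: 6043   i=3: 3664
  i=4: 6302   i=5: 3007   i=6: 10265   i=7: 9316
  i=8: 10910   i=9: 7632     …   i=93: 1332
  i=94: 7242
Match at i=94, j=52: x = 94·112 + 52 = 10580.

10580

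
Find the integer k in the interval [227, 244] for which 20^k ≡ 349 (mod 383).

229

Compute 20^227 mod 383 = 381, then multiply by 20 repeatedly:
  20^227=381  20^228=343  20^229=349
Found 349 at exponent 229.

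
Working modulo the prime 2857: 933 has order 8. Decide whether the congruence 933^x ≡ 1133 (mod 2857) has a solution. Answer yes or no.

yes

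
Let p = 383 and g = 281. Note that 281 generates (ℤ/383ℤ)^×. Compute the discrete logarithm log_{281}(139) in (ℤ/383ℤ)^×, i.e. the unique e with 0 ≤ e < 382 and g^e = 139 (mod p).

4

Baby-step giant-step with m = ceil(sqrt(382)) = 20.
Baby table (281^j mod 383 for j=0..19):
  0:1  1:281  2:63  3:85  4:139  5:376  6:331  7:325
  8:171  9:176  10:49  11:364  12:23  13:335  14:300  15:40
  16:133  17:222  18:336  19:198
Giant step factor: 281^(-20) ≡ 119 (mod 383).
Scan 139·119^i mod 383 for i = 0, 1, …:
  i=0: 139
Match at i=0, j=4: e = 0·20 + 4 = 4.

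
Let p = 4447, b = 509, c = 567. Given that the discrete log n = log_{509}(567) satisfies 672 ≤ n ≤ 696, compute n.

675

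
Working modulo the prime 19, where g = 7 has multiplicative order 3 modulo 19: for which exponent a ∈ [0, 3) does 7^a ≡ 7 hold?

1

Successive powers of 7 modulo 19:
  7^0=1  7^1=7
So 7^1 ≡ 7 (mod 19), giving a = 1.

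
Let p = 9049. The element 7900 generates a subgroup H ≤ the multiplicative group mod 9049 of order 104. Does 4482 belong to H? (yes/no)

4482 ∈ ⟨7900⟩ iff 4482^104 ≡ 1 (mod 9049), since |⟨7900⟩| = 104.
4482^104 mod 9049 = 1.
Since 1 = 1, 4482 lies in the subgroup.

yes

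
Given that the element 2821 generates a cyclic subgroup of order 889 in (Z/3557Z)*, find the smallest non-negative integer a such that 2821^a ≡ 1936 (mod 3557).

Baby-step giant-step with m = ceil(sqrt(889)) = 30.
Baby table (2821^j mod 3557 for j=0..29):
  0:1  1:2821  2:1032  3:1646  4:1481  5:1983  6:2439  7:1181
  8:2249  9:2298  10:1804  11:2574  12:1417  13:2846  14:417  15:2547
  16:3504  17:3438  18:2216  19:1687  20:3318  21:1611  22:2342  23:1433
  24:1741  25:2701  26:427  27:2301  28:3153  29:2113
Giant step factor: 2821^(-30) ≡ 3004 (mod 3557).
Scan 1936·3004^i mod 3557 for i = 0, 1, …:
  i=0: 1936   i=1: 49   i=2: 1359   i=3: 2557
  i=4: 1665   i=5: 518   i=6: 1663   i=7: 1624
  i=8: 1849   i=9: 1919     …   i=26: 369
  i=27: 2249
Match at i=27, j=8: a = 27·30 + 8 = 818.

818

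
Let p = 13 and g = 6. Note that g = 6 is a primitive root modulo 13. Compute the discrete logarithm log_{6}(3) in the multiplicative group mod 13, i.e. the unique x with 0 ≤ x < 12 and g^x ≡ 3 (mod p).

Successive powers of 6 modulo 13:
  6^0=1  6^1=6  6^2=10  6^3=8  6^4=9  6^5=2
  6^6=12  6^7=7  6^8=3
So 6^8 ≡ 3 (mod 13), giving x = 8.

8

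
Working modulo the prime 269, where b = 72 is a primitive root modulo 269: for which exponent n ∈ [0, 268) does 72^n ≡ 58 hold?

264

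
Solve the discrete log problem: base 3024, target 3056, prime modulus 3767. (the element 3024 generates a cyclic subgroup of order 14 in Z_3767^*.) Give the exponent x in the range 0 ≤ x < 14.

Successive powers of 3024 modulo 3767:
  3024^0=1  3024^1=3024  3024^2=2067  3024^3=1155  3024^4=711  3024^5=2874
  3024^6=507  3024^7=3766  3024^8=743  3024^9=1700  3024^10=2612  3024^11=3056
So 3024^11 ≡ 3056 (mod 3767), giving x = 11.

11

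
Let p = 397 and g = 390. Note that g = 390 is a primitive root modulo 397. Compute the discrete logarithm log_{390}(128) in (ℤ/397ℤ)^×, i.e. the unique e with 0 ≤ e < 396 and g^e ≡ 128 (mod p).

279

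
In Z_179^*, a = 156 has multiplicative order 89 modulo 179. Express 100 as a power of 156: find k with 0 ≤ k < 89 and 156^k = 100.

Baby-step giant-step with m = ceil(sqrt(89)) = 10.
Baby table (156^j mod 179 for j=0..9):
  0:1  1:156  2:171  3:5  4:64  5:139  6:25  7:141
  8:158  9:125
Giant step factor: 156^(-10) ≡ 65 (mod 179).
Scan 100·65^i mod 179 for i = 0, 1, …:
  i=0: 100   i=1: 56   i=2: 60   i=3: 141
Match at i=3, j=7: k = 3·10 + 7 = 37.

37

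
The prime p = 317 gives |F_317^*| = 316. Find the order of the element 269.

The order of 269 must divide p − 1 = 316 = 2^2 · 79.
Divisors: 1, 2, 4, 79, 158, 316.
Check each in increasing order: 269^1 ≡ 269;  269^2 ≡ 85;  269^4 ≡ 251;  269^79 ≡ 114;  269^158 ≡ 316;  269^316 ≡ 1.
Smallest exponent giving 1 is 316.

316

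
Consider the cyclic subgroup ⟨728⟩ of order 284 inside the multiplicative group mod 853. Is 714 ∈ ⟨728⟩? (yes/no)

714 ∈ ⟨728⟩ iff 714^284 ≡ 1 (mod 853), since |⟨728⟩| = 284.
714^284 mod 853 = 1.
Since 1 = 1, 714 lies in the subgroup.

yes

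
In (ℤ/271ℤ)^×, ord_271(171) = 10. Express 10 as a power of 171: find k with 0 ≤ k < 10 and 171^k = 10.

Successive powers of 171 modulo 271:
  171^0=1  171^1=171  171^2=244  171^3=261  171^4=187  171^5=270
  171^6=100  171^7=27  171^8=10
So 171^8 ≡ 10 (mod 271), giving k = 8.

8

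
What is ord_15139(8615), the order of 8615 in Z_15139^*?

The order of 8615 must divide p − 1 = 15138 = 2 · 3^2 · 29^2.
Divisors: 1, 2, 3, 6, 9, 18, 29, 58, 87, 174, 261, 522, 841, 1682, 2523, 5046, 7569, 15138.
Check each in increasing order: 8615^1 ≡ 8615;  8615^2 ≡ 6847;  8615^3 ≡ 5361;  8615^6 ≡ 6499;  8615^9 ≡ 6300;  8615^18 ≡ 10681;  8615^29 ≡ 6599;  8615^58 ≡ 7037;  8615^87 ≡ 5850;  8615^174 ≡ 8360;  8615^261 ≡ 7030;  8615^522 ≡ 7204;  8615^841 ≡ 1.
Smallest exponent giving 1 is 841.

841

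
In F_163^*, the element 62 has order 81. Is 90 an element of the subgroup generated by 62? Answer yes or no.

90 ∈ ⟨62⟩ iff 90^81 ≡ 1 (mod 163), since |⟨62⟩| = 81.
90^81 mod 163 = 1.
Since 1 = 1, 90 lies in the subgroup.

yes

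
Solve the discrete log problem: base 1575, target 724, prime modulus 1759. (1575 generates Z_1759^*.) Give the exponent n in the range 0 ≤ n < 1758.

589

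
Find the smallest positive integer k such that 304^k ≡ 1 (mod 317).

The order of 304 must divide p − 1 = 316 = 2^2 · 79.
Divisors: 1, 2, 4, 79, 158, 316.
Check each in increasing order: 304^1 ≡ 304;  304^2 ≡ 169;  304^4 ≡ 31;  304^79 ≡ 114;  304^158 ≡ 316;  304^316 ≡ 1.
Smallest exponent giving 1 is 316.

316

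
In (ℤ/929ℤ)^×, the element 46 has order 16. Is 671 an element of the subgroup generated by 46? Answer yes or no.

yes

671 ∈ ⟨46⟩ iff 671^16 ≡ 1 (mod 929), since |⟨46⟩| = 16.
671^16 mod 929 = 1.
Since 1 = 1, 671 lies in the subgroup.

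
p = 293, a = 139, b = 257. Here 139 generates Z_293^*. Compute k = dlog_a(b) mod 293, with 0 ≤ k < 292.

194

Baby-step giant-step with m = ceil(sqrt(292)) = 18.
Baby table (139^j mod 293 for j=0..17):
  0:1  1:139  2:276  3:274  4:289  5:30  6:68  7:76
  8:16  9:173  10:21  11:282  12:229  13:187  14:209  15:44
  16:256  17:131
Giant step factor: 139^(-18) ≡ 184 (mod 293).
Scan 257·184^i mod 293 for i = 0, 1, …:
  i=0: 257   i=1: 115   i=2: 64   i=3: 56
  i=4: 49   i=5: 226   i=6: 271   i=7: 54
  i=8: 267   i=9: 197   i=10: 209
Match at i=10, j=14: k = 10·18 + 14 = 194.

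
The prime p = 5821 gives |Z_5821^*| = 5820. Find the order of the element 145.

The order of 145 must divide p − 1 = 5820 = 2^2 · 3 · 5 · 97.
Divisors: 1, 2, 3, 4, 5, 6, 10, 12, 15, 20, 30, 60, 97, 194, 291, 388, 485, 582, 970, 1164, 1455, 1940, 2910, 5820.
Check each in increasing order: 145^1 ≡ 145;  145^2 ≡ 3562;  145^3 ≡ 4242;  145^4 ≡ 3885;  145^5 ≡ 4509;  145^6 ≡ 1853;  145^10 ≡ 4149;  145^12 ≡ 5040;  145^15 ≡ 4968;  145^20 ≡ 1504;  145^30 ≡ 5805;  145^60 ≡ 256;  145^97 ≡ 1963;  145^194 ≡ 5688;  145^291 ≡ 866;  145^388 ≡ 226;  145^485 ≡ 1242;  145^582 ≡ 4868;  145^970 ≡ 5820;  145^1164 ≡ 133;  145^1455 ≡ 4579;  145^1940 ≡ 1.
Smallest exponent giving 1 is 1940.

1940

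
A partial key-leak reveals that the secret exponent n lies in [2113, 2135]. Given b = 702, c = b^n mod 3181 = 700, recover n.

Compute 702^2113 mod 3181 = 700, then multiply by 702 repeatedly:
  702^2113=700
Found 700 at exponent 2113.

2113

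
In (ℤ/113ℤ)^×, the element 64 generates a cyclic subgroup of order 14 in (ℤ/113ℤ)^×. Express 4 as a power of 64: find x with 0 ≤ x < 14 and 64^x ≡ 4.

5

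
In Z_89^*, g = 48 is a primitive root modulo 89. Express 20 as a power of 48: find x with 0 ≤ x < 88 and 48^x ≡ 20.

30

Successive powers of 48 modulo 89:
  48^0=1  48^1=48  48^2=79  48^3=54  48^4=11  48^5=83
  48^6=68  48^7=60  48^8=32  48^9=23  48^10=36  48^11=37
  48^12=85  48^13=75  48^14=40  48^15=51  48^16=45  48^17=24
  48^18=84  48^19=27  48^20=50  48^21=86  48^22=34  48^23=30
  48^24=16  48^25=56  48^26=18  48^27=63  48^28=87  48^29=82
  48^30=20
So 48^30 ≡ 20 (mod 89), giving x = 30.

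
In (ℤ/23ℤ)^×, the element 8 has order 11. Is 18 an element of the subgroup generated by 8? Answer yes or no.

yes

⟨8⟩ has order 11; its elements mod 23 are {1, 2, 3, 4, 6, 8, 9, 12, 13, 16, 18}.
18 is in this set.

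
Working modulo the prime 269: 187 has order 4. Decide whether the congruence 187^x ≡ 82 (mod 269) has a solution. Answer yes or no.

yes

⟨187⟩ has order 4; its elements mod 269 are {1, 82, 187, 268}.
82 is in this set.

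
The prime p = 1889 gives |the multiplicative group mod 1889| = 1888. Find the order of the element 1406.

472

The order of 1406 must divide p − 1 = 1888 = 2^5 · 59.
Divisors: 1, 2, 4, 8, 16, 32, 59, 118, 236, 472, 944, 1888.
Check each in increasing order: 1406^1 ≡ 1406;  1406^2 ≡ 942;  1406^4 ≡ 1423;  1406^8 ≡ 1810;  1406^16 ≡ 574;  1406^32 ≡ 790;  1406^59 ≡ 200;  1406^118 ≡ 331;  1406^236 ≡ 1888;  1406^472 ≡ 1.
Smallest exponent giving 1 is 472.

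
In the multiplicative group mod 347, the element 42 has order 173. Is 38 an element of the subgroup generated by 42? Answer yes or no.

yes

38 ∈ ⟨42⟩ iff 38^173 ≡ 1 (mod 347), since |⟨42⟩| = 173.
38^173 mod 347 = 1.
Since 1 = 1, 38 lies in the subgroup.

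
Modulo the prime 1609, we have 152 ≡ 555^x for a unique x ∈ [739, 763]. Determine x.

759

Compute 555^739 mod 1609 = 178, then multiply by 555 repeatedly:
  555^739=178  555^740=641  555^741=166  555^742=417  555^743=1348
  555^744=1564  555^745=769  555^746=410  555^747=681  555^748=1449
  555^749=1304  555^750=1279  555^751=276  555^752=325  555^753=167
  555^754=972  555^755=445  555^756=798  555^757=415  555^758=238
  555^759=152
Found 152 at exponent 759.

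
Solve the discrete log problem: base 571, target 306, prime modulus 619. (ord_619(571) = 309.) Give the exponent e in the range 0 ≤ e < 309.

Baby-step giant-step with m = ceil(sqrt(309)) = 18.
Baby table (571^j mod 619 for j=0..17):
  0:1  1:571  2:447  3:209  4:491  5:573  6:351  7:484
  8:290  9:317  10:259  11:567  12:20  13:278  14:274  15:466
  16:535  17:318
Giant step factor: 571^(-18) ≡ 575 (mod 619).
Scan 306·575^i mod 619 for i = 0, 1, …:
  i=0: 306   i=1: 154   i=2: 33   i=3: 405
  i=4: 131   i=5: 426   i=6: 445   i=7: 228
  i=8: 491
Match at i=8, j=4: e = 8·18 + 4 = 148.

148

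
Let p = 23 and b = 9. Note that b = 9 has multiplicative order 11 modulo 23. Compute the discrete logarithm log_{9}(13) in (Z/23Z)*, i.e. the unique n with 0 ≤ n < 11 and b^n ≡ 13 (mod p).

8

Successive powers of 9 modulo 23:
  9^0=1  9^1=9  9^2=12  9^3=16  9^4=6  9^5=8
  9^6=3  9^7=4  9^8=13
So 9^8 ≡ 13 (mod 23), giving n = 8.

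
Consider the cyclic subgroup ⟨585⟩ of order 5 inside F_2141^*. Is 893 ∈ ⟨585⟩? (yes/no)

yes

⟨585⟩ has order 5; its elements mod 2141 are {1, 585, 893, 997, 1806}.
893 is in this set.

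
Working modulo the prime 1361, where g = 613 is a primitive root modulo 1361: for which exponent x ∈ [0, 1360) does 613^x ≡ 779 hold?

Baby-step giant-step with m = ceil(sqrt(1360)) = 37.
Baby table (613^j mod 1361 for j=0..36):
  0:1  1:613  2:133  3:1230  4:1357  5:270  6:829  7:524
  8:16  9:281  10:767  11:626  12:1297  13:237  14:1015  15:218
  16:256  17:413  18:23  19:489  20:337  21:1070  22:1269  23:766
  24:13  25:1164  26:368  27:1019  28:1309  29:788  30:1250  31:7
  32:208  33:931  34:444  35:1333  36:529
Giant step factor: 613^(-37) ≡ 1107 (mod 1361).
Scan 779·1107^i mod 1361 for i = 0, 1, …:
  i=0: 779   i=1: 840   i=2: 317   i=3: 1142
  i=4: 1186   i=5: 898   i=6: 556   i=7: 320
  i=8: 380   i=9: 111     …   i=27: 298
  i=28: 524
Match at i=28, j=7: x = 28·37 + 7 = 1043.

1043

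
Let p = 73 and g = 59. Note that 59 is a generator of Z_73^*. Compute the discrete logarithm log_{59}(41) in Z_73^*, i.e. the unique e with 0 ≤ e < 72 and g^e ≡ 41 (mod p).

44

Baby-step giant-step with m = ceil(sqrt(72)) = 9.
Baby table (59^j mod 73 for j=0..8):
  0:1  1:59  2:50  3:30  4:18  5:40  6:24  7:29
  8:32
Giant step factor: 59^(-9) ≡ 51 (mod 73).
Scan 41·51^i mod 73 for i = 0, 1, …:
  i=0: 41   i=1: 47   i=2: 61   i=3: 45
  i=4: 32
Match at i=4, j=8: e = 4·9 + 8 = 44.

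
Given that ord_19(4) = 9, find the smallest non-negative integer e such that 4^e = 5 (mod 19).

Successive powers of 4 modulo 19:
  4^0=1  4^1=4  4^2=16  4^3=7  4^4=9  4^5=17
  4^6=11  4^7=6  4^8=5
So 4^8 ≡ 5 (mod 19), giving e = 8.

8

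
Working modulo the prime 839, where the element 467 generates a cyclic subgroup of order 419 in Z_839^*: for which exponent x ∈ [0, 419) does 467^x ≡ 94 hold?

Baby-step giant-step with m = ceil(sqrt(419)) = 21.
Baby table (467^j mod 839 for j=0..20):
  0:1  1:467  2:788  3:514  4:84  5:634  6:750  7:387
  8:344  9:399  10:75  11:626  12:370  13:795  14:427  15:566
  16:37  17:499  18:630  19:560  20:591
Giant step factor: 467^(-21) ≡ 74 (mod 839).
Scan 94·74^i mod 839 for i = 0, 1, …:
  i=0: 94   i=1: 244   i=2: 437   i=3: 456
  i=4: 184   i=5: 192   i=6: 784   i=7: 125
  i=8: 21   i=9: 715   i=10: 53   i=11: 566
Match at i=11, j=15: x = 11·21 + 15 = 246.

246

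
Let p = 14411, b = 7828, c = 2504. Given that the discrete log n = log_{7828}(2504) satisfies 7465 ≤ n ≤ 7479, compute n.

Compute 7828^7465 mod 14411 = 5530, then multiply by 7828 repeatedly:
  7828^7465=5530  7828^7466=12607  7828^7467=1068  7828^7468=1924  7828^7469=1577
  7828^7470=8940  7828^7471=2504
Found 2504 at exponent 7471.

7471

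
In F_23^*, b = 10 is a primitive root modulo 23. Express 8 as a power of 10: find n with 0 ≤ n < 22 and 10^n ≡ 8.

2

Successive powers of 10 modulo 23:
  10^0=1  10^1=10  10^2=8
So 10^2 ≡ 8 (mod 23), giving n = 2.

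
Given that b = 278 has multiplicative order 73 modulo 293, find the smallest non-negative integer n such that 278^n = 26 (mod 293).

41

Baby-step giant-step with m = ceil(sqrt(73)) = 9.
Baby table (278^j mod 293 for j=0..8):
  0:1  1:278  2:225  3:141  4:229  5:81  6:250  7:59
  8:287
Giant step factor: 278^(-9) ≡ 140 (mod 293).
Scan 26·140^i mod 293 for i = 0, 1, …:
  i=0: 26   i=1: 124   i=2: 73   i=3: 258
  i=4: 81
Match at i=4, j=5: n = 4·9 + 5 = 41.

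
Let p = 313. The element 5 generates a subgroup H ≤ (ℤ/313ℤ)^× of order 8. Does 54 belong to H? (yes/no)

⟨5⟩ has order 8; its elements mod 313 are {1, 5, 25, 125, 188, 288, 308, 312}.
54 is not in this set.

no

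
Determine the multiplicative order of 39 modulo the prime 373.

93

The order of 39 must divide p − 1 = 372 = 2^2 · 3 · 31.
Divisors: 1, 2, 3, 4, 6, 12, 31, 62, 93, 124, 186, 372.
Check each in increasing order: 39^1 ≡ 39;  39^2 ≡ 29;  39^3 ≡ 12;  39^4 ≡ 95;  39^6 ≡ 144;  39^12 ≡ 221;  39^31 ≡ 284;  39^62 ≡ 88;  39^93 ≡ 1.
Smallest exponent giving 1 is 93.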